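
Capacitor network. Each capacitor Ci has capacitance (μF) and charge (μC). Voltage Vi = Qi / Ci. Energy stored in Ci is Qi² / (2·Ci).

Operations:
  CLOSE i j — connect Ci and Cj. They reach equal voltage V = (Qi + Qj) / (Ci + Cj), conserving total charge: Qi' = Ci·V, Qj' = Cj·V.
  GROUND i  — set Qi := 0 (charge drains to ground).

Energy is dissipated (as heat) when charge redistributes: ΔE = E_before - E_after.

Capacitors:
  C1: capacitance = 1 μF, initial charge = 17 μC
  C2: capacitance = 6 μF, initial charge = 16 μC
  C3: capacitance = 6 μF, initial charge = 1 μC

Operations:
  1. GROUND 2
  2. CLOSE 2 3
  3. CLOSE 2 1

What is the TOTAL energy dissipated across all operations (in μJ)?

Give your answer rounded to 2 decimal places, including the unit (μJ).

Answer: 144.02 μJ

Derivation:
Initial: C1(1μF, Q=17μC, V=17.00V), C2(6μF, Q=16μC, V=2.67V), C3(6μF, Q=1μC, V=0.17V)
Op 1: GROUND 2: Q2=0; energy lost=21.333
Op 2: CLOSE 2-3: Q_total=1.00, C_total=12.00, V=0.08; Q2=0.50, Q3=0.50; dissipated=0.042
Op 3: CLOSE 2-1: Q_total=17.50, C_total=7.00, V=2.50; Q2=15.00, Q1=2.50; dissipated=122.646
Total dissipated: 144.021 μJ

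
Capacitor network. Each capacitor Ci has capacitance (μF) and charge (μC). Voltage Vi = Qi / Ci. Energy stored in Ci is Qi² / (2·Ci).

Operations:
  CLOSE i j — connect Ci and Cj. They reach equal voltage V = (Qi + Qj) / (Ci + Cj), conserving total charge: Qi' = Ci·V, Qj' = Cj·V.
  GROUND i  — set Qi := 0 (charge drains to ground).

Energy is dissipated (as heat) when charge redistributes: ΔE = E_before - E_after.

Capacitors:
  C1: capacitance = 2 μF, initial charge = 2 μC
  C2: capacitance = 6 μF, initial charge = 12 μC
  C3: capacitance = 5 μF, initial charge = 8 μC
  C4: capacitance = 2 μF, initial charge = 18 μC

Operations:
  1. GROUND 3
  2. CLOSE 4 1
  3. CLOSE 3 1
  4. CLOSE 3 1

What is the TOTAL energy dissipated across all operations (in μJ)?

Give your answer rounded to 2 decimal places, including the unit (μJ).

Answer: 56.26 μJ

Derivation:
Initial: C1(2μF, Q=2μC, V=1.00V), C2(6μF, Q=12μC, V=2.00V), C3(5μF, Q=8μC, V=1.60V), C4(2μF, Q=18μC, V=9.00V)
Op 1: GROUND 3: Q3=0; energy lost=6.400
Op 2: CLOSE 4-1: Q_total=20.00, C_total=4.00, V=5.00; Q4=10.00, Q1=10.00; dissipated=32.000
Op 3: CLOSE 3-1: Q_total=10.00, C_total=7.00, V=1.43; Q3=7.14, Q1=2.86; dissipated=17.857
Op 4: CLOSE 3-1: Q_total=10.00, C_total=7.00, V=1.43; Q3=7.14, Q1=2.86; dissipated=0.000
Total dissipated: 56.257 μJ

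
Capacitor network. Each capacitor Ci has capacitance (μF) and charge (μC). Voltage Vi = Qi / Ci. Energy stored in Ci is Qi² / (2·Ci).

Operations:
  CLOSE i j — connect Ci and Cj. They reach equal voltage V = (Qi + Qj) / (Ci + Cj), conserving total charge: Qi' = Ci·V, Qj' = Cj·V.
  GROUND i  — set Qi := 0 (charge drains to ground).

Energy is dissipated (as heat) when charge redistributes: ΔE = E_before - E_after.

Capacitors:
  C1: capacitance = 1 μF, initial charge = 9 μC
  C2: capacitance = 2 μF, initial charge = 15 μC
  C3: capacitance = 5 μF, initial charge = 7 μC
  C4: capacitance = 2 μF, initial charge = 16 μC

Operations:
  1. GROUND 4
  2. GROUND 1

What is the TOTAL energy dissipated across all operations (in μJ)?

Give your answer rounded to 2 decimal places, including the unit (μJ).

Initial: C1(1μF, Q=9μC, V=9.00V), C2(2μF, Q=15μC, V=7.50V), C3(5μF, Q=7μC, V=1.40V), C4(2μF, Q=16μC, V=8.00V)
Op 1: GROUND 4: Q4=0; energy lost=64.000
Op 2: GROUND 1: Q1=0; energy lost=40.500
Total dissipated: 104.500 μJ

Answer: 104.50 μJ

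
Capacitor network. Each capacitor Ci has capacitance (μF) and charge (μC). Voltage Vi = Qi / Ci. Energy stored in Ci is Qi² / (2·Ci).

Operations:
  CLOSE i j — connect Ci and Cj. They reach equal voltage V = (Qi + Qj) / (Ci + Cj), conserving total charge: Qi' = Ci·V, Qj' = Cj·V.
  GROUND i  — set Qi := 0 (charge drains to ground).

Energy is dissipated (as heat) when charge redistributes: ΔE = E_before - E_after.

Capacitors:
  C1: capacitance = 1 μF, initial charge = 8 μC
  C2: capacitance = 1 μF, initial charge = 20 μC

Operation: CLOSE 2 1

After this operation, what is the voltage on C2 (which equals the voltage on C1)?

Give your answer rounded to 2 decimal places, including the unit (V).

Initial: C1(1μF, Q=8μC, V=8.00V), C2(1μF, Q=20μC, V=20.00V)
Op 1: CLOSE 2-1: Q_total=28.00, C_total=2.00, V=14.00; Q2=14.00, Q1=14.00; dissipated=36.000

Answer: 14.00 V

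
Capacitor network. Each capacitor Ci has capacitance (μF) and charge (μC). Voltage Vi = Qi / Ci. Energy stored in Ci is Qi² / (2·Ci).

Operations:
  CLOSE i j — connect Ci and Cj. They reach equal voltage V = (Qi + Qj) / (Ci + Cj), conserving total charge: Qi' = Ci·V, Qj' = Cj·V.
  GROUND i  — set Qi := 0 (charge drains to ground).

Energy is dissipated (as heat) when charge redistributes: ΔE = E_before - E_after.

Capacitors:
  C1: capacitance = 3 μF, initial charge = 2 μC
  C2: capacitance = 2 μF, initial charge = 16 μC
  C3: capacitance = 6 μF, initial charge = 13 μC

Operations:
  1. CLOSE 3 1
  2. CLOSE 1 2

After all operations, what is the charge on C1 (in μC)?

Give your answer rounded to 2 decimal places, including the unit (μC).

Answer: 12.60 μC

Derivation:
Initial: C1(3μF, Q=2μC, V=0.67V), C2(2μF, Q=16μC, V=8.00V), C3(6μF, Q=13μC, V=2.17V)
Op 1: CLOSE 3-1: Q_total=15.00, C_total=9.00, V=1.67; Q3=10.00, Q1=5.00; dissipated=2.250
Op 2: CLOSE 1-2: Q_total=21.00, C_total=5.00, V=4.20; Q1=12.60, Q2=8.40; dissipated=24.067
Final charges: Q1=12.60, Q2=8.40, Q3=10.00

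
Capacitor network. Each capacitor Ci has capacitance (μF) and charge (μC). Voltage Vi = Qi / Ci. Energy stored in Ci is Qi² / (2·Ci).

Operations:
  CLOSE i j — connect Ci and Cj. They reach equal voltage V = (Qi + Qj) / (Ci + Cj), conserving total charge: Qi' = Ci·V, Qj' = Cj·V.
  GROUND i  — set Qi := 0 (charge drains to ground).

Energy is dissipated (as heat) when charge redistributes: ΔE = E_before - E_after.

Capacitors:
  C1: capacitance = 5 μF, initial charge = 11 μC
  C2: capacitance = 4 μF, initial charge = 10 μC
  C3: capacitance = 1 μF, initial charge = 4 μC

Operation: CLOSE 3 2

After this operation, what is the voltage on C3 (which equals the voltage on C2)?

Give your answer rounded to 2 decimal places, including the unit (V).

Initial: C1(5μF, Q=11μC, V=2.20V), C2(4μF, Q=10μC, V=2.50V), C3(1μF, Q=4μC, V=4.00V)
Op 1: CLOSE 3-2: Q_total=14.00, C_total=5.00, V=2.80; Q3=2.80, Q2=11.20; dissipated=0.900

Answer: 2.80 V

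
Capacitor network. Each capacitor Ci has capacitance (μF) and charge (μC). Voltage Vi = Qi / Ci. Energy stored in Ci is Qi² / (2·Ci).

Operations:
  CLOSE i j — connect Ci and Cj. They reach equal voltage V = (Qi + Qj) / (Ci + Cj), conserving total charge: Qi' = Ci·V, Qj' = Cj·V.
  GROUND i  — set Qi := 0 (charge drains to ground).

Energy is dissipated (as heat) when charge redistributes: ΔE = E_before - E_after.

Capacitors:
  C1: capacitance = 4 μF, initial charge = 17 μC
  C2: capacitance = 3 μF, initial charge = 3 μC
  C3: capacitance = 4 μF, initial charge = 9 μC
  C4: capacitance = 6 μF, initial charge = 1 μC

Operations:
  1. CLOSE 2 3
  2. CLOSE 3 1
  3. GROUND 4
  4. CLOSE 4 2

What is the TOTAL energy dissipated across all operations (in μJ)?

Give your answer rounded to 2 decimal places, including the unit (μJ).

Initial: C1(4μF, Q=17μC, V=4.25V), C2(3μF, Q=3μC, V=1.00V), C3(4μF, Q=9μC, V=2.25V), C4(6μF, Q=1μC, V=0.17V)
Op 1: CLOSE 2-3: Q_total=12.00, C_total=7.00, V=1.71; Q2=5.14, Q3=6.86; dissipated=1.339
Op 2: CLOSE 3-1: Q_total=23.86, C_total=8.00, V=2.98; Q3=11.93, Q1=11.93; dissipated=6.430
Op 3: GROUND 4: Q4=0; energy lost=0.083
Op 4: CLOSE 4-2: Q_total=5.14, C_total=9.00, V=0.57; Q4=3.43, Q2=1.71; dissipated=2.939
Total dissipated: 10.791 μJ

Answer: 10.79 μJ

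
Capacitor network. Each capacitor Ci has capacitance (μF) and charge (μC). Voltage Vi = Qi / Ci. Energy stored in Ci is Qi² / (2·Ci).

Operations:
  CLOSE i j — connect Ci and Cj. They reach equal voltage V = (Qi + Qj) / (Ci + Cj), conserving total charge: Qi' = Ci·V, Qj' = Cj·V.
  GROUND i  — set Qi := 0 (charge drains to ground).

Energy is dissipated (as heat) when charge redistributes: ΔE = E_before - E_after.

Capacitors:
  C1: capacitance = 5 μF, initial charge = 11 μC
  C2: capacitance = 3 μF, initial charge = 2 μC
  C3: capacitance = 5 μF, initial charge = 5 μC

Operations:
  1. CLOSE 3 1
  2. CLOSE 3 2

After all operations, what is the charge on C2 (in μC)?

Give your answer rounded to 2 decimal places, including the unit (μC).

Initial: C1(5μF, Q=11μC, V=2.20V), C2(3μF, Q=2μC, V=0.67V), C3(5μF, Q=5μC, V=1.00V)
Op 1: CLOSE 3-1: Q_total=16.00, C_total=10.00, V=1.60; Q3=8.00, Q1=8.00; dissipated=1.800
Op 2: CLOSE 3-2: Q_total=10.00, C_total=8.00, V=1.25; Q3=6.25, Q2=3.75; dissipated=0.817
Final charges: Q1=8.00, Q2=3.75, Q3=6.25

Answer: 3.75 μC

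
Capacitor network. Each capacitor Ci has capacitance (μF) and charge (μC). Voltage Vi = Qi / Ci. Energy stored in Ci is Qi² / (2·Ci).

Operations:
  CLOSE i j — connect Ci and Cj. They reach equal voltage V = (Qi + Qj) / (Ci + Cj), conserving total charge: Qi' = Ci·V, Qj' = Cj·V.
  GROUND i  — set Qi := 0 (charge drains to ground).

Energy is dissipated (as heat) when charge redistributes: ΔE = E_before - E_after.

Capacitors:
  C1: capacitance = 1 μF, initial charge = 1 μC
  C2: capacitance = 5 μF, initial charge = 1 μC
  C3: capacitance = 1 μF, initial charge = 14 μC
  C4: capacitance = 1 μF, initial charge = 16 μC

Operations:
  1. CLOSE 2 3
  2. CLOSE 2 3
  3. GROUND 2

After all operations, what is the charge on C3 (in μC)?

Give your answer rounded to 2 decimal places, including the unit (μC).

Answer: 2.50 μC

Derivation:
Initial: C1(1μF, Q=1μC, V=1.00V), C2(5μF, Q=1μC, V=0.20V), C3(1μF, Q=14μC, V=14.00V), C4(1μF, Q=16μC, V=16.00V)
Op 1: CLOSE 2-3: Q_total=15.00, C_total=6.00, V=2.50; Q2=12.50, Q3=2.50; dissipated=79.350
Op 2: CLOSE 2-3: Q_total=15.00, C_total=6.00, V=2.50; Q2=12.50, Q3=2.50; dissipated=0.000
Op 3: GROUND 2: Q2=0; energy lost=15.625
Final charges: Q1=1.00, Q2=0.00, Q3=2.50, Q4=16.00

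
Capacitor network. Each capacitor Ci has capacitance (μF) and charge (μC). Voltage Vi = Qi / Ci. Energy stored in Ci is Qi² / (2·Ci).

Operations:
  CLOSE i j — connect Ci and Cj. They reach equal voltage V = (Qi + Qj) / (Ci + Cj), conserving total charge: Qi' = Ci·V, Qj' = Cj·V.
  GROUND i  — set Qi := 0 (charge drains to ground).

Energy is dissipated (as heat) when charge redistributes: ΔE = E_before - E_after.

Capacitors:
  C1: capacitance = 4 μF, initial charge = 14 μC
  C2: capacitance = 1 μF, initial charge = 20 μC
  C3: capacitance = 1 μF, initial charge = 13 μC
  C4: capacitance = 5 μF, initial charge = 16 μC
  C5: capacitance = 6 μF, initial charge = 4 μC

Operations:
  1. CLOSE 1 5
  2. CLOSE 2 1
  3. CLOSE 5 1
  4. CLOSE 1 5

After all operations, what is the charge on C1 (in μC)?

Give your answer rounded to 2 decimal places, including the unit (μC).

Initial: C1(4μF, Q=14μC, V=3.50V), C2(1μF, Q=20μC, V=20.00V), C3(1μF, Q=13μC, V=13.00V), C4(5μF, Q=16μC, V=3.20V), C5(6μF, Q=4μC, V=0.67V)
Op 1: CLOSE 1-5: Q_total=18.00, C_total=10.00, V=1.80; Q1=7.20, Q5=10.80; dissipated=9.633
Op 2: CLOSE 2-1: Q_total=27.20, C_total=5.00, V=5.44; Q2=5.44, Q1=21.76; dissipated=132.496
Op 3: CLOSE 5-1: Q_total=32.56, C_total=10.00, V=3.26; Q5=19.54, Q1=13.02; dissipated=15.900
Op 4: CLOSE 1-5: Q_total=32.56, C_total=10.00, V=3.26; Q1=13.02, Q5=19.54; dissipated=0.000
Final charges: Q1=13.02, Q2=5.44, Q3=13.00, Q4=16.00, Q5=19.54

Answer: 13.02 μC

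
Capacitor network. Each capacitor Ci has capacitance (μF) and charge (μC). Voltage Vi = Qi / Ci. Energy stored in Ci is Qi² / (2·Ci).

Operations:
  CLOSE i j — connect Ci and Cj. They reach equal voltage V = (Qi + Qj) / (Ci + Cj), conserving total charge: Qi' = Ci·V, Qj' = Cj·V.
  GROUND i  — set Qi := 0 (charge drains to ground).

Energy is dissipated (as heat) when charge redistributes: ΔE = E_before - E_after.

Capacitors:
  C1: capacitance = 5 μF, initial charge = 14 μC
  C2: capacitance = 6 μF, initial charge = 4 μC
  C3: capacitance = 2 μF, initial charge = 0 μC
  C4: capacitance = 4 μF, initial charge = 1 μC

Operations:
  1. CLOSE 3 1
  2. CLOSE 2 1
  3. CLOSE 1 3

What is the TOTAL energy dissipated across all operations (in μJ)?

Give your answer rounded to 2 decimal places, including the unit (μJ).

Initial: C1(5μF, Q=14μC, V=2.80V), C2(6μF, Q=4μC, V=0.67V), C3(2μF, Q=0μC, V=0.00V), C4(4μF, Q=1μC, V=0.25V)
Op 1: CLOSE 3-1: Q_total=14.00, C_total=7.00, V=2.00; Q3=4.00, Q1=10.00; dissipated=5.600
Op 2: CLOSE 2-1: Q_total=14.00, C_total=11.00, V=1.27; Q2=7.64, Q1=6.36; dissipated=2.424
Op 3: CLOSE 1-3: Q_total=10.36, C_total=7.00, V=1.48; Q1=7.40, Q3=2.96; dissipated=0.378
Total dissipated: 8.402 μJ

Answer: 8.40 μJ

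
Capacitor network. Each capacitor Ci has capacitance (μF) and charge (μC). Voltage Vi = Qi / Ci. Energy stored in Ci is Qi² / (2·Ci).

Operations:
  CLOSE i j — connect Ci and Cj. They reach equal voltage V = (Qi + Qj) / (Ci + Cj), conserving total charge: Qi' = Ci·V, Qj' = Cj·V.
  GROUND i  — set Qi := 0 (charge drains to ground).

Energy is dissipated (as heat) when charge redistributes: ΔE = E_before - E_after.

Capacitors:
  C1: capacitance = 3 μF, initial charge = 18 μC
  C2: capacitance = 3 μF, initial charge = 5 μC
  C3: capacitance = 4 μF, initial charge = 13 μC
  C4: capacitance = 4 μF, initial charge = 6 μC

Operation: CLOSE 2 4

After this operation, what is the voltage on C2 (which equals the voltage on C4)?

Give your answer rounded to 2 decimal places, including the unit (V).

Initial: C1(3μF, Q=18μC, V=6.00V), C2(3μF, Q=5μC, V=1.67V), C3(4μF, Q=13μC, V=3.25V), C4(4μF, Q=6μC, V=1.50V)
Op 1: CLOSE 2-4: Q_total=11.00, C_total=7.00, V=1.57; Q2=4.71, Q4=6.29; dissipated=0.024

Answer: 1.57 V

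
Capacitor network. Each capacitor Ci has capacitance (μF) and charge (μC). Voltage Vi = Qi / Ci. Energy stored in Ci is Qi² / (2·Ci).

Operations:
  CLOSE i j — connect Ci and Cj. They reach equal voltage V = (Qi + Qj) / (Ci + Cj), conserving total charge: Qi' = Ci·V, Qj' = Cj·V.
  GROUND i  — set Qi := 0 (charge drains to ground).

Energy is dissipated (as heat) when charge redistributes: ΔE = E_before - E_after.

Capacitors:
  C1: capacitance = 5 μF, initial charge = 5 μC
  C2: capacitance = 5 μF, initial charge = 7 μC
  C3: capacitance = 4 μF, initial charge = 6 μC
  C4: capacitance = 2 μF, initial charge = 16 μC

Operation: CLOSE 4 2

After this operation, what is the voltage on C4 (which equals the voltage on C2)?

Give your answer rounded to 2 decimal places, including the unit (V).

Initial: C1(5μF, Q=5μC, V=1.00V), C2(5μF, Q=7μC, V=1.40V), C3(4μF, Q=6μC, V=1.50V), C4(2μF, Q=16μC, V=8.00V)
Op 1: CLOSE 4-2: Q_total=23.00, C_total=7.00, V=3.29; Q4=6.57, Q2=16.43; dissipated=31.114

Answer: 3.29 V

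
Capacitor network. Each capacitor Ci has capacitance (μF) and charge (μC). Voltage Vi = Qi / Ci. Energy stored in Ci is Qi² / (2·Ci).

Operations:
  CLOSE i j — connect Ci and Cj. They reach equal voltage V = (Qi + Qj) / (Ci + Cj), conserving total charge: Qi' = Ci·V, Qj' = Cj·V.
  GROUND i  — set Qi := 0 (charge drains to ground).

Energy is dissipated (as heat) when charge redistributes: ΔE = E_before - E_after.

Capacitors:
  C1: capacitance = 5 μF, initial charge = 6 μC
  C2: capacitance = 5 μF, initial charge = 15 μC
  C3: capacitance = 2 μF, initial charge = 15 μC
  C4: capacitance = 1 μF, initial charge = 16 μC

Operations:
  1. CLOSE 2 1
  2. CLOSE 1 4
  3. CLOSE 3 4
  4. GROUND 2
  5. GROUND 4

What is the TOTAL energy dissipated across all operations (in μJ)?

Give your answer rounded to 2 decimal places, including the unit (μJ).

Initial: C1(5μF, Q=6μC, V=1.20V), C2(5μF, Q=15μC, V=3.00V), C3(2μF, Q=15μC, V=7.50V), C4(1μF, Q=16μC, V=16.00V)
Op 1: CLOSE 2-1: Q_total=21.00, C_total=10.00, V=2.10; Q2=10.50, Q1=10.50; dissipated=4.050
Op 2: CLOSE 1-4: Q_total=26.50, C_total=6.00, V=4.42; Q1=22.08, Q4=4.42; dissipated=80.504
Op 3: CLOSE 3-4: Q_total=19.42, C_total=3.00, V=6.47; Q3=12.94, Q4=6.47; dissipated=3.169
Op 4: GROUND 2: Q2=0; energy lost=11.025
Op 5: GROUND 4: Q4=0; energy lost=20.945
Total dissipated: 119.693 μJ

Answer: 119.69 μJ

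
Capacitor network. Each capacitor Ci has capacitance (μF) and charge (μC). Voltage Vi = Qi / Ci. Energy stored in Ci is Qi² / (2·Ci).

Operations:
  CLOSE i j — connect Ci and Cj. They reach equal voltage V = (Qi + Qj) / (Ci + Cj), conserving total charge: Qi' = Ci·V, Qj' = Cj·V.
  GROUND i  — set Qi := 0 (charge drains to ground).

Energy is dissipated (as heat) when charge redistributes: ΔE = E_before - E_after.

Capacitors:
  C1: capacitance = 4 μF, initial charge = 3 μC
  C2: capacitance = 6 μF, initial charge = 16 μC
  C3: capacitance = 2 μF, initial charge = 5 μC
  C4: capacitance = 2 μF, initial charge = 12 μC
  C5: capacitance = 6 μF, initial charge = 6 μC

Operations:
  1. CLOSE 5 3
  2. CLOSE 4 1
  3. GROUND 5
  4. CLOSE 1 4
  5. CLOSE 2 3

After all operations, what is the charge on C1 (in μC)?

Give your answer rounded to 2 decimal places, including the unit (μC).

Answer: 10.00 μC

Derivation:
Initial: C1(4μF, Q=3μC, V=0.75V), C2(6μF, Q=16μC, V=2.67V), C3(2μF, Q=5μC, V=2.50V), C4(2μF, Q=12μC, V=6.00V), C5(6μF, Q=6μC, V=1.00V)
Op 1: CLOSE 5-3: Q_total=11.00, C_total=8.00, V=1.38; Q5=8.25, Q3=2.75; dissipated=1.688
Op 2: CLOSE 4-1: Q_total=15.00, C_total=6.00, V=2.50; Q4=5.00, Q1=10.00; dissipated=18.375
Op 3: GROUND 5: Q5=0; energy lost=5.672
Op 4: CLOSE 1-4: Q_total=15.00, C_total=6.00, V=2.50; Q1=10.00, Q4=5.00; dissipated=0.000
Op 5: CLOSE 2-3: Q_total=18.75, C_total=8.00, V=2.34; Q2=14.06, Q3=4.69; dissipated=1.251
Final charges: Q1=10.00, Q2=14.06, Q3=4.69, Q4=5.00, Q5=0.00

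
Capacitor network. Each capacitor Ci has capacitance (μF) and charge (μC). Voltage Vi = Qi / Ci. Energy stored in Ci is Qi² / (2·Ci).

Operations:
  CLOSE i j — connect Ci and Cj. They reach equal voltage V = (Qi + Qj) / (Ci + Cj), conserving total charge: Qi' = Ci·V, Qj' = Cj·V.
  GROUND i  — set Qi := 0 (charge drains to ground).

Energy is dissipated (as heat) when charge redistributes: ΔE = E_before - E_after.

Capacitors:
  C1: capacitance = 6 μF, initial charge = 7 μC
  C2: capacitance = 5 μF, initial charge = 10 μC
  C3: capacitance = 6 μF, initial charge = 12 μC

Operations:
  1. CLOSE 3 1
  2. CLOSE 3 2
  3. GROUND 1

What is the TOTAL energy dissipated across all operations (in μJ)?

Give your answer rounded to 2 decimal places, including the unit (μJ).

Initial: C1(6μF, Q=7μC, V=1.17V), C2(5μF, Q=10μC, V=2.00V), C3(6μF, Q=12μC, V=2.00V)
Op 1: CLOSE 3-1: Q_total=19.00, C_total=12.00, V=1.58; Q3=9.50, Q1=9.50; dissipated=1.042
Op 2: CLOSE 3-2: Q_total=19.50, C_total=11.00, V=1.77; Q3=10.64, Q2=8.86; dissipated=0.237
Op 3: GROUND 1: Q1=0; energy lost=7.521
Total dissipated: 8.799 μJ

Answer: 8.80 μJ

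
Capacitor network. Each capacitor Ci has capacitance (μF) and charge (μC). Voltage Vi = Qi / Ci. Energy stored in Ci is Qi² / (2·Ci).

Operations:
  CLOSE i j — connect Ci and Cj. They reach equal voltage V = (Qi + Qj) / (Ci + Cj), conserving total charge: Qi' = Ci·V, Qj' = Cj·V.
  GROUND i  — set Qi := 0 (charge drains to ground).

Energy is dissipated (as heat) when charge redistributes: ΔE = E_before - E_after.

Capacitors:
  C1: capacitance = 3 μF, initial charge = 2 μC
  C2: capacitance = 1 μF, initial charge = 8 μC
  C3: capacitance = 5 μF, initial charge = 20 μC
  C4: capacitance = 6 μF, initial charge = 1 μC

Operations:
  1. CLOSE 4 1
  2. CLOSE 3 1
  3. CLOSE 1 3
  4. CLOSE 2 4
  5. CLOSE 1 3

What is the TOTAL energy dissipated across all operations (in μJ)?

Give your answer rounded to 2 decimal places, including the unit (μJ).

Answer: 38.04 μJ

Derivation:
Initial: C1(3μF, Q=2μC, V=0.67V), C2(1μF, Q=8μC, V=8.00V), C3(5μF, Q=20μC, V=4.00V), C4(6μF, Q=1μC, V=0.17V)
Op 1: CLOSE 4-1: Q_total=3.00, C_total=9.00, V=0.33; Q4=2.00, Q1=1.00; dissipated=0.250
Op 2: CLOSE 3-1: Q_total=21.00, C_total=8.00, V=2.62; Q3=13.12, Q1=7.88; dissipated=12.604
Op 3: CLOSE 1-3: Q_total=21.00, C_total=8.00, V=2.62; Q1=7.88, Q3=13.12; dissipated=0.000
Op 4: CLOSE 2-4: Q_total=10.00, C_total=7.00, V=1.43; Q2=1.43, Q4=8.57; dissipated=25.190
Op 5: CLOSE 1-3: Q_total=21.00, C_total=8.00, V=2.62; Q1=7.88, Q3=13.12; dissipated=0.000
Total dissipated: 38.045 μJ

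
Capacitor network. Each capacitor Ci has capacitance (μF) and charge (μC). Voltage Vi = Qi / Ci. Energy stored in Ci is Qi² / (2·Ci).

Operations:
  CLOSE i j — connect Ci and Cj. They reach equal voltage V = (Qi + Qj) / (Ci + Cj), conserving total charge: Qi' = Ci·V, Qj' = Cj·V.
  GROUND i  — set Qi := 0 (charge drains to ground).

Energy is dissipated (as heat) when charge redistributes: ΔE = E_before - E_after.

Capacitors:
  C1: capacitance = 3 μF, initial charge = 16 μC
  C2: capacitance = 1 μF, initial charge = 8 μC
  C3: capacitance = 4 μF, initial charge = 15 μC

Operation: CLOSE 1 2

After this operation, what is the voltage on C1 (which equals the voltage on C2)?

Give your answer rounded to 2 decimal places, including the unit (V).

Initial: C1(3μF, Q=16μC, V=5.33V), C2(1μF, Q=8μC, V=8.00V), C3(4μF, Q=15μC, V=3.75V)
Op 1: CLOSE 1-2: Q_total=24.00, C_total=4.00, V=6.00; Q1=18.00, Q2=6.00; dissipated=2.667

Answer: 6.00 V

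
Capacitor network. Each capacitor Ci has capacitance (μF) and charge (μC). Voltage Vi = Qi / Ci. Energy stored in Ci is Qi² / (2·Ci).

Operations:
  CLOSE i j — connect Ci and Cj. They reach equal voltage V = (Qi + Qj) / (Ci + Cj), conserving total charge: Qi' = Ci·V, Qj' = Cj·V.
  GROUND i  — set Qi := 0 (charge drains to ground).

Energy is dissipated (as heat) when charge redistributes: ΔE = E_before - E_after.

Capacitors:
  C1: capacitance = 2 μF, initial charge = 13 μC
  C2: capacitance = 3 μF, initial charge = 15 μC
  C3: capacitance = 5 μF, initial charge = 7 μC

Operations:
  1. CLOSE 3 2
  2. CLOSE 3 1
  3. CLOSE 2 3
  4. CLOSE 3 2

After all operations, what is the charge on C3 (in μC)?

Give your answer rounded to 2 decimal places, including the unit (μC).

Answer: 17.10 μC

Derivation:
Initial: C1(2μF, Q=13μC, V=6.50V), C2(3μF, Q=15μC, V=5.00V), C3(5μF, Q=7μC, V=1.40V)
Op 1: CLOSE 3-2: Q_total=22.00, C_total=8.00, V=2.75; Q3=13.75, Q2=8.25; dissipated=12.150
Op 2: CLOSE 3-1: Q_total=26.75, C_total=7.00, V=3.82; Q3=19.11, Q1=7.64; dissipated=10.045
Op 3: CLOSE 2-3: Q_total=27.36, C_total=8.00, V=3.42; Q2=10.26, Q3=17.10; dissipated=1.076
Op 4: CLOSE 3-2: Q_total=27.36, C_total=8.00, V=3.42; Q3=17.10, Q2=10.26; dissipated=0.000
Final charges: Q1=7.64, Q2=10.26, Q3=17.10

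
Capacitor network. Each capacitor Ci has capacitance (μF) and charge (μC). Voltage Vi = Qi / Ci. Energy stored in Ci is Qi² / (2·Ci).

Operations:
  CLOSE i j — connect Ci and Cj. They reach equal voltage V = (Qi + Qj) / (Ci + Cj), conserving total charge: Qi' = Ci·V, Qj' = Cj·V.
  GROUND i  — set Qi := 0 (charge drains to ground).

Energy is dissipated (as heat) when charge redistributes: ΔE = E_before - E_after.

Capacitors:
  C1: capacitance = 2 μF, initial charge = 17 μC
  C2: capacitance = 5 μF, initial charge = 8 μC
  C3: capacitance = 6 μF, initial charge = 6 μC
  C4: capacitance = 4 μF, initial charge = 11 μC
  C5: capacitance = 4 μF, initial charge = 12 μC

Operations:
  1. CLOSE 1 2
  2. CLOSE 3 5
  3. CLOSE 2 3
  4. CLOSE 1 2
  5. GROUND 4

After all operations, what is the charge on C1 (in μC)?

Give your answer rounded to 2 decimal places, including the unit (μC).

Initial: C1(2μF, Q=17μC, V=8.50V), C2(5μF, Q=8μC, V=1.60V), C3(6μF, Q=6μC, V=1.00V), C4(4μF, Q=11μC, V=2.75V), C5(4μF, Q=12μC, V=3.00V)
Op 1: CLOSE 1-2: Q_total=25.00, C_total=7.00, V=3.57; Q1=7.14, Q2=17.86; dissipated=34.007
Op 2: CLOSE 3-5: Q_total=18.00, C_total=10.00, V=1.80; Q3=10.80, Q5=7.20; dissipated=4.800
Op 3: CLOSE 2-3: Q_total=28.66, C_total=11.00, V=2.61; Q2=13.03, Q3=15.63; dissipated=4.279
Op 4: CLOSE 1-2: Q_total=20.17, C_total=7.00, V=2.88; Q1=5.76, Q2=14.41; dissipated=0.667
Op 5: GROUND 4: Q4=0; energy lost=15.125
Final charges: Q1=5.76, Q2=14.41, Q3=15.63, Q4=0.00, Q5=7.20

Answer: 5.76 μC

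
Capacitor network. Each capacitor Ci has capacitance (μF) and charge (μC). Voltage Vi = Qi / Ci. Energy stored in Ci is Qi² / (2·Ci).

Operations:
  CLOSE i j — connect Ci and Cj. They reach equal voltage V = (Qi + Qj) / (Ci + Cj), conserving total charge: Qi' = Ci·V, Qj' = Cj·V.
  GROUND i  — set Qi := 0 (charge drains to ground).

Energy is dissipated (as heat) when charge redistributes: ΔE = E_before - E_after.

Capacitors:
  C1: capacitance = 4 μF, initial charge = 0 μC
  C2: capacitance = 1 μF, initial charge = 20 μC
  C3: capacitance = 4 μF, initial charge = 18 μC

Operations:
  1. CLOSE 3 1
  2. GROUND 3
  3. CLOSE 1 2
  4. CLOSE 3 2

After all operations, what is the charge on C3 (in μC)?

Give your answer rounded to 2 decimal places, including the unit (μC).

Initial: C1(4μF, Q=0μC, V=0.00V), C2(1μF, Q=20μC, V=20.00V), C3(4μF, Q=18μC, V=4.50V)
Op 1: CLOSE 3-1: Q_total=18.00, C_total=8.00, V=2.25; Q3=9.00, Q1=9.00; dissipated=20.250
Op 2: GROUND 3: Q3=0; energy lost=10.125
Op 3: CLOSE 1-2: Q_total=29.00, C_total=5.00, V=5.80; Q1=23.20, Q2=5.80; dissipated=126.025
Op 4: CLOSE 3-2: Q_total=5.80, C_total=5.00, V=1.16; Q3=4.64, Q2=1.16; dissipated=13.456
Final charges: Q1=23.20, Q2=1.16, Q3=4.64

Answer: 4.64 μC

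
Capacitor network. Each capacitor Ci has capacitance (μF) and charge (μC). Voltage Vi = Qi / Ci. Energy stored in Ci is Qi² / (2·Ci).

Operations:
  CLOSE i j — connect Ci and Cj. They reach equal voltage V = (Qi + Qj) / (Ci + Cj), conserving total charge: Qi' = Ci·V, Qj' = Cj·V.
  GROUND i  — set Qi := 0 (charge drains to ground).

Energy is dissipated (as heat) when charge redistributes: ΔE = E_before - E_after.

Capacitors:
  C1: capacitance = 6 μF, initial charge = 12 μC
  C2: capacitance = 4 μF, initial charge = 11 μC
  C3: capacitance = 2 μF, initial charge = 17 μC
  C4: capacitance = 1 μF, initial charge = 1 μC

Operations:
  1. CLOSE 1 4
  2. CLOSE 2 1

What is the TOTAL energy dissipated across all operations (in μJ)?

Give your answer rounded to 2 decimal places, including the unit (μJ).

Initial: C1(6μF, Q=12μC, V=2.00V), C2(4μF, Q=11μC, V=2.75V), C3(2μF, Q=17μC, V=8.50V), C4(1μF, Q=1μC, V=1.00V)
Op 1: CLOSE 1-4: Q_total=13.00, C_total=7.00, V=1.86; Q1=11.14, Q4=1.86; dissipated=0.429
Op 2: CLOSE 2-1: Q_total=22.14, C_total=10.00, V=2.21; Q2=8.86, Q1=13.29; dissipated=0.957
Total dissipated: 1.385 μJ

Answer: 1.39 μJ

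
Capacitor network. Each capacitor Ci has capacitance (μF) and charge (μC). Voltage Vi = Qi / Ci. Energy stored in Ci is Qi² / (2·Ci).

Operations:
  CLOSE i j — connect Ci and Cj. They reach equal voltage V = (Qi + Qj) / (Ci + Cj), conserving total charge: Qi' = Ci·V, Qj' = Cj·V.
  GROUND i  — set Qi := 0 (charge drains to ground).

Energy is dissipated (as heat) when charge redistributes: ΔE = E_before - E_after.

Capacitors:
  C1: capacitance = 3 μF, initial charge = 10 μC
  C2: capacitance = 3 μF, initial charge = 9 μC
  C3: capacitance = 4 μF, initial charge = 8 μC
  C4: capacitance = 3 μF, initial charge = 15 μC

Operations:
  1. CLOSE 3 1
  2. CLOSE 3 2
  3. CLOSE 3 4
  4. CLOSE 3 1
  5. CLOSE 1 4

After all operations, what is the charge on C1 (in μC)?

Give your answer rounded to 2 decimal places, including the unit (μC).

Initial: C1(3μF, Q=10μC, V=3.33V), C2(3μF, Q=9μC, V=3.00V), C3(4μF, Q=8μC, V=2.00V), C4(3μF, Q=15μC, V=5.00V)
Op 1: CLOSE 3-1: Q_total=18.00, C_total=7.00, V=2.57; Q3=10.29, Q1=7.71; dissipated=1.524
Op 2: CLOSE 3-2: Q_total=19.29, C_total=7.00, V=2.76; Q3=11.02, Q2=8.27; dissipated=0.157
Op 3: CLOSE 3-4: Q_total=26.02, C_total=7.00, V=3.72; Q3=14.87, Q4=11.15; dissipated=4.320
Op 4: CLOSE 3-1: Q_total=22.58, C_total=7.00, V=3.23; Q3=12.90, Q1=9.68; dissipated=1.125
Op 5: CLOSE 1-4: Q_total=20.83, C_total=6.00, V=3.47; Q1=10.42, Q4=10.42; dissipated=0.181
Final charges: Q1=10.42, Q2=8.27, Q3=12.90, Q4=10.42

Answer: 10.42 μC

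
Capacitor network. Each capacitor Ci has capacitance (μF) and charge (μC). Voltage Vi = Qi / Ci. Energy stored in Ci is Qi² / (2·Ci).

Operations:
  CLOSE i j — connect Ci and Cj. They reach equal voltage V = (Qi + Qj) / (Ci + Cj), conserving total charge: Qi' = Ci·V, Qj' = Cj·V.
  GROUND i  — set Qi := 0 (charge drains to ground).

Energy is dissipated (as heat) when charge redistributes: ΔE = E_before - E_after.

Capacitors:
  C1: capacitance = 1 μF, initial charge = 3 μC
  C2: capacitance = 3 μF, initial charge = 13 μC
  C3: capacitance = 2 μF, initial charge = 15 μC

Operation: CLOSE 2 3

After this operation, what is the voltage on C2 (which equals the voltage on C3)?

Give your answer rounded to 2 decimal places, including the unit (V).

Answer: 5.60 V

Derivation:
Initial: C1(1μF, Q=3μC, V=3.00V), C2(3μF, Q=13μC, V=4.33V), C3(2μF, Q=15μC, V=7.50V)
Op 1: CLOSE 2-3: Q_total=28.00, C_total=5.00, V=5.60; Q2=16.80, Q3=11.20; dissipated=6.017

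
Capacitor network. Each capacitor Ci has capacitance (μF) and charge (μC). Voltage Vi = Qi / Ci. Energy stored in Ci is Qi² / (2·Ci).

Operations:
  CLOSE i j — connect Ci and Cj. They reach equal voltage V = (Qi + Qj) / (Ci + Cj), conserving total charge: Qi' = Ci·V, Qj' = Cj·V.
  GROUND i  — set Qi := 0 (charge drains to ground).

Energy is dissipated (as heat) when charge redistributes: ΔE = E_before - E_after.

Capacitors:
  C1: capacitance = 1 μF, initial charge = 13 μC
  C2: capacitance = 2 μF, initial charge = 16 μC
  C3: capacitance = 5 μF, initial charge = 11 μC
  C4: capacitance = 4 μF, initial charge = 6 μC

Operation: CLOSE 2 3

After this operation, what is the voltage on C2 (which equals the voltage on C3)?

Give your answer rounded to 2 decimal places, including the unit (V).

Initial: C1(1μF, Q=13μC, V=13.00V), C2(2μF, Q=16μC, V=8.00V), C3(5μF, Q=11μC, V=2.20V), C4(4μF, Q=6μC, V=1.50V)
Op 1: CLOSE 2-3: Q_total=27.00, C_total=7.00, V=3.86; Q2=7.71, Q3=19.29; dissipated=24.029

Answer: 3.86 V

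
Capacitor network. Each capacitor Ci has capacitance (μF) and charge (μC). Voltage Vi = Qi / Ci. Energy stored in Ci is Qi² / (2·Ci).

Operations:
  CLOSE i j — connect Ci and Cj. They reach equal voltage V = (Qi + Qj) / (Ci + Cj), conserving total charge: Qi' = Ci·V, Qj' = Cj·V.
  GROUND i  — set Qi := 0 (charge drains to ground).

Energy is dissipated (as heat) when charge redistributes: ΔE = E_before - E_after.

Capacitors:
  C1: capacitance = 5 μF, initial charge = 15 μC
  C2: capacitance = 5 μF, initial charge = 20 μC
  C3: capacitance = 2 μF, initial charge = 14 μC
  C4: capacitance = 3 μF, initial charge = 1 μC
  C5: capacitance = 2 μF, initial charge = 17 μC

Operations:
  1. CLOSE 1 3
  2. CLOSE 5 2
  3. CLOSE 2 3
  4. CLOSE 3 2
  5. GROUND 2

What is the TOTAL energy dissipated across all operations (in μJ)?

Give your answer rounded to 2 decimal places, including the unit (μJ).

Initial: C1(5μF, Q=15μC, V=3.00V), C2(5μF, Q=20μC, V=4.00V), C3(2μF, Q=14μC, V=7.00V), C4(3μF, Q=1μC, V=0.33V), C5(2μF, Q=17μC, V=8.50V)
Op 1: CLOSE 1-3: Q_total=29.00, C_total=7.00, V=4.14; Q1=20.71, Q3=8.29; dissipated=11.429
Op 2: CLOSE 5-2: Q_total=37.00, C_total=7.00, V=5.29; Q5=10.57, Q2=26.43; dissipated=14.464
Op 3: CLOSE 2-3: Q_total=34.71, C_total=7.00, V=4.96; Q2=24.80, Q3=9.92; dissipated=0.933
Op 4: CLOSE 3-2: Q_total=34.71, C_total=7.00, V=4.96; Q3=9.92, Q2=24.80; dissipated=0.000
Op 5: GROUND 2: Q2=0; energy lost=61.484
Total dissipated: 88.310 μJ

Answer: 88.31 μJ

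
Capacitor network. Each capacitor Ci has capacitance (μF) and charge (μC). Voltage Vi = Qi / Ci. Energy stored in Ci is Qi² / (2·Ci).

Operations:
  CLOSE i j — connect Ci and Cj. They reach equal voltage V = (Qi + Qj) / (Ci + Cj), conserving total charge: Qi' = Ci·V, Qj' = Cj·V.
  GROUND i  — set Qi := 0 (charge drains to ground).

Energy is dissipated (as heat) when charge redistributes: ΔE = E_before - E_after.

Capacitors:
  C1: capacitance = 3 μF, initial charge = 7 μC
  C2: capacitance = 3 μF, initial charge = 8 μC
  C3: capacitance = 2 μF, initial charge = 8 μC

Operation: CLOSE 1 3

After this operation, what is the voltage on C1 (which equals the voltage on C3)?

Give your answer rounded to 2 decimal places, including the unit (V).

Answer: 3.00 V

Derivation:
Initial: C1(3μF, Q=7μC, V=2.33V), C2(3μF, Q=8μC, V=2.67V), C3(2μF, Q=8μC, V=4.00V)
Op 1: CLOSE 1-3: Q_total=15.00, C_total=5.00, V=3.00; Q1=9.00, Q3=6.00; dissipated=1.667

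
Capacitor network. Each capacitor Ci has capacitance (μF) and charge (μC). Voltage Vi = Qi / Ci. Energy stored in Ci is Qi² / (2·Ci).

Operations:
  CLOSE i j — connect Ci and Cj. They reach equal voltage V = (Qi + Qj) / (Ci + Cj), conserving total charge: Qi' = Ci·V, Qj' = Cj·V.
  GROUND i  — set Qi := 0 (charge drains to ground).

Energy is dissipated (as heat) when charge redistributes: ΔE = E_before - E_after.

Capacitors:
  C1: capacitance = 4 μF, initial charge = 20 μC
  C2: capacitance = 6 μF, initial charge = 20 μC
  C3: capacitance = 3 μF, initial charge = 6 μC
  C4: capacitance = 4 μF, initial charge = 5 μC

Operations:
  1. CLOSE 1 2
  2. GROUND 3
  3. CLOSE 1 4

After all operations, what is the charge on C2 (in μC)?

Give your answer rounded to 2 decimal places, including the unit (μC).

Initial: C1(4μF, Q=20μC, V=5.00V), C2(6μF, Q=20μC, V=3.33V), C3(3μF, Q=6μC, V=2.00V), C4(4μF, Q=5μC, V=1.25V)
Op 1: CLOSE 1-2: Q_total=40.00, C_total=10.00, V=4.00; Q1=16.00, Q2=24.00; dissipated=3.333
Op 2: GROUND 3: Q3=0; energy lost=6.000
Op 3: CLOSE 1-4: Q_total=21.00, C_total=8.00, V=2.62; Q1=10.50, Q4=10.50; dissipated=7.562
Final charges: Q1=10.50, Q2=24.00, Q3=0.00, Q4=10.50

Answer: 24.00 μC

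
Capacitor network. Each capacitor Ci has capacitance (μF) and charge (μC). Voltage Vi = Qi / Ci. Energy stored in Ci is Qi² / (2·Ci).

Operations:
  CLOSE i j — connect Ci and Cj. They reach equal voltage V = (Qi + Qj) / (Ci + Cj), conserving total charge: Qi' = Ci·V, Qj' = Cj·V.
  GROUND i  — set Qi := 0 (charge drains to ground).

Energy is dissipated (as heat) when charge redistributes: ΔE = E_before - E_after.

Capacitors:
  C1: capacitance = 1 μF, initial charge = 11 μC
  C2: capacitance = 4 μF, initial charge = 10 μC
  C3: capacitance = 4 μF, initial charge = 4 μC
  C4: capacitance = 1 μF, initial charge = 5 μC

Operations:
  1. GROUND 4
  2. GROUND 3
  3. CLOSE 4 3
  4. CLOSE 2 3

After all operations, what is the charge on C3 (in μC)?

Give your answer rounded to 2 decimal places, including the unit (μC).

Initial: C1(1μF, Q=11μC, V=11.00V), C2(4μF, Q=10μC, V=2.50V), C3(4μF, Q=4μC, V=1.00V), C4(1μF, Q=5μC, V=5.00V)
Op 1: GROUND 4: Q4=0; energy lost=12.500
Op 2: GROUND 3: Q3=0; energy lost=2.000
Op 3: CLOSE 4-3: Q_total=0.00, C_total=5.00, V=0.00; Q4=0.00, Q3=0.00; dissipated=0.000
Op 4: CLOSE 2-3: Q_total=10.00, C_total=8.00, V=1.25; Q2=5.00, Q3=5.00; dissipated=6.250
Final charges: Q1=11.00, Q2=5.00, Q3=5.00, Q4=0.00

Answer: 5.00 μC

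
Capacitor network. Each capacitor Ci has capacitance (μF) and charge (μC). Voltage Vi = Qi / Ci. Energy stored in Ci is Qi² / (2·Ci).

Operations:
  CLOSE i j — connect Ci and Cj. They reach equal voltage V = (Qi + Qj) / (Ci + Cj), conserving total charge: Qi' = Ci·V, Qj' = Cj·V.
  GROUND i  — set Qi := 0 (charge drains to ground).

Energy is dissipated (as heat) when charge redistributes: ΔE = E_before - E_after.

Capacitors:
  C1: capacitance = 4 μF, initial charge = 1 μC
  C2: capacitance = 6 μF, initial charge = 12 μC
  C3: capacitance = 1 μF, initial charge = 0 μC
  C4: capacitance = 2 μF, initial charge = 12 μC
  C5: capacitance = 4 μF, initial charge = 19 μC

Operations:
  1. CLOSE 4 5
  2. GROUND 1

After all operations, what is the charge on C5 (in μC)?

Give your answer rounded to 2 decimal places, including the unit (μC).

Answer: 20.67 μC

Derivation:
Initial: C1(4μF, Q=1μC, V=0.25V), C2(6μF, Q=12μC, V=2.00V), C3(1μF, Q=0μC, V=0.00V), C4(2μF, Q=12μC, V=6.00V), C5(4μF, Q=19μC, V=4.75V)
Op 1: CLOSE 4-5: Q_total=31.00, C_total=6.00, V=5.17; Q4=10.33, Q5=20.67; dissipated=1.042
Op 2: GROUND 1: Q1=0; energy lost=0.125
Final charges: Q1=0.00, Q2=12.00, Q3=0.00, Q4=10.33, Q5=20.67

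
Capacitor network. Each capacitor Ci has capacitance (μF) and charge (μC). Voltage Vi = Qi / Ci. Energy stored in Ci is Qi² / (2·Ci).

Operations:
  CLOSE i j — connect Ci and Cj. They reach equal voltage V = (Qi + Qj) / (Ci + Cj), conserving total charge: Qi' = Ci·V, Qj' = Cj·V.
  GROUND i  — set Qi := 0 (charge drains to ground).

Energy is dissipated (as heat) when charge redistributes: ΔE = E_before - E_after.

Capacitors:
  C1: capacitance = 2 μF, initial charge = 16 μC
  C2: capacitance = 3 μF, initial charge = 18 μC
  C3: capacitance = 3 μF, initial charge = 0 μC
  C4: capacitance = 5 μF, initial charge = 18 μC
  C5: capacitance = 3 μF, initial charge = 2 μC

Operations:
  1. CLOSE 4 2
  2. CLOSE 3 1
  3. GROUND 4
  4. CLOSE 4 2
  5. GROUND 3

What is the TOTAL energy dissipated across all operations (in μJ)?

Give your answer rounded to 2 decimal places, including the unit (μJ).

Initial: C1(2μF, Q=16μC, V=8.00V), C2(3μF, Q=18μC, V=6.00V), C3(3μF, Q=0μC, V=0.00V), C4(5μF, Q=18μC, V=3.60V), C5(3μF, Q=2μC, V=0.67V)
Op 1: CLOSE 4-2: Q_total=36.00, C_total=8.00, V=4.50; Q4=22.50, Q2=13.50; dissipated=5.400
Op 2: CLOSE 3-1: Q_total=16.00, C_total=5.00, V=3.20; Q3=9.60, Q1=6.40; dissipated=38.400
Op 3: GROUND 4: Q4=0; energy lost=50.625
Op 4: CLOSE 4-2: Q_total=13.50, C_total=8.00, V=1.69; Q4=8.44, Q2=5.06; dissipated=18.984
Op 5: GROUND 3: Q3=0; energy lost=15.360
Total dissipated: 128.769 μJ

Answer: 128.77 μJ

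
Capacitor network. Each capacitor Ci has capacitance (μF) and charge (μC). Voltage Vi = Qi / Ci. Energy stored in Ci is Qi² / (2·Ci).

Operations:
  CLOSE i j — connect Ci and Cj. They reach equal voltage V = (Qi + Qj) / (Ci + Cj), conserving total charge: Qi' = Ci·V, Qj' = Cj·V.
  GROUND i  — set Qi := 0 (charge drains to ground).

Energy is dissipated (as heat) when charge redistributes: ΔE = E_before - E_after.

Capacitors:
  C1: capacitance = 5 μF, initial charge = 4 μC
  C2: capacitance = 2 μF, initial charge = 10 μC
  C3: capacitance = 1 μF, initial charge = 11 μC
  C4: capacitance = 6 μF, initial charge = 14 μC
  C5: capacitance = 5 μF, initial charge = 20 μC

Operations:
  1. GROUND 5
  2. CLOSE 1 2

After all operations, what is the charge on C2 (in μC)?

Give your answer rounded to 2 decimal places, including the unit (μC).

Answer: 4.00 μC

Derivation:
Initial: C1(5μF, Q=4μC, V=0.80V), C2(2μF, Q=10μC, V=5.00V), C3(1μF, Q=11μC, V=11.00V), C4(6μF, Q=14μC, V=2.33V), C5(5μF, Q=20μC, V=4.00V)
Op 1: GROUND 5: Q5=0; energy lost=40.000
Op 2: CLOSE 1-2: Q_total=14.00, C_total=7.00, V=2.00; Q1=10.00, Q2=4.00; dissipated=12.600
Final charges: Q1=10.00, Q2=4.00, Q3=11.00, Q4=14.00, Q5=0.00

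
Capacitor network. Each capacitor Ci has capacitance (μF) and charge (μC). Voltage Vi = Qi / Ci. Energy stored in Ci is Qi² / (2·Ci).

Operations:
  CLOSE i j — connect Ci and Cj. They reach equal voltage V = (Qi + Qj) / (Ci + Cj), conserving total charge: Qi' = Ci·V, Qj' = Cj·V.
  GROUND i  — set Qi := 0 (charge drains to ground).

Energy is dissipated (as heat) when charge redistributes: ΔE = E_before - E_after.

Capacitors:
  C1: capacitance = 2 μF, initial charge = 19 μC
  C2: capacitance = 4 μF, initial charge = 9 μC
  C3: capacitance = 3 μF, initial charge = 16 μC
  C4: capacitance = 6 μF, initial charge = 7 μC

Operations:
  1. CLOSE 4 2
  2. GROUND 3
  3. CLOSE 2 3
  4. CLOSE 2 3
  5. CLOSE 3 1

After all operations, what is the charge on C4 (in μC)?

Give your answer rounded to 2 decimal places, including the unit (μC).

Initial: C1(2μF, Q=19μC, V=9.50V), C2(4μF, Q=9μC, V=2.25V), C3(3μF, Q=16μC, V=5.33V), C4(6μF, Q=7μC, V=1.17V)
Op 1: CLOSE 4-2: Q_total=16.00, C_total=10.00, V=1.60; Q4=9.60, Q2=6.40; dissipated=1.408
Op 2: GROUND 3: Q3=0; energy lost=42.667
Op 3: CLOSE 2-3: Q_total=6.40, C_total=7.00, V=0.91; Q2=3.66, Q3=2.74; dissipated=2.194
Op 4: CLOSE 2-3: Q_total=6.40, C_total=7.00, V=0.91; Q2=3.66, Q3=2.74; dissipated=0.000
Op 5: CLOSE 3-1: Q_total=21.74, C_total=5.00, V=4.35; Q3=13.05, Q1=8.70; dissipated=44.229
Final charges: Q1=8.70, Q2=3.66, Q3=13.05, Q4=9.60

Answer: 9.60 μC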